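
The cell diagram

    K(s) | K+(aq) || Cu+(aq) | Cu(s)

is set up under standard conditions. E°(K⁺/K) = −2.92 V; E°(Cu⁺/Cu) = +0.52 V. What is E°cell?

+3.44 V

By convention the left-hand electrode in cell notation is the anode (oxidation) and the right-hand electrode is the cathode (reduction).
E°cell = E°(right) − E°(left) = +0.52 − (−2.92) = +3.44 V.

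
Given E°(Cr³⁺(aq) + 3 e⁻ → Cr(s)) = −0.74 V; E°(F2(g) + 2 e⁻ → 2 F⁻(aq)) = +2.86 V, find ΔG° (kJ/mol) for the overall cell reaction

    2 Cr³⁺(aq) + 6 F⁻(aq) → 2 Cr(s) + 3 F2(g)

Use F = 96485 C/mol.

+2084 kJ/mol

In the reaction as written Cr³⁺(aq) is reduced, so the Cr³⁺/Cr couple is the cathode and F₂/F⁻ is the anode.
E°cell = −0.74 − (+2.86) = −3.60 V; balancing electrons gives n = 6.
ΔG° = −nFE°cell = −(6)(96485)(−3.60) J/mol = +2084 kJ/mol.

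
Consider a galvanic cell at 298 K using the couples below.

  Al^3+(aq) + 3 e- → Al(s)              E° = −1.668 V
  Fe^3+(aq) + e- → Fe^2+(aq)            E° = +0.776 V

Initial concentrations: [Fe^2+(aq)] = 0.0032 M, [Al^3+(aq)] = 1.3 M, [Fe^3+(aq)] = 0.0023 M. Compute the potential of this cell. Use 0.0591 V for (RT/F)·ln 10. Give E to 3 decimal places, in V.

+2.433 V

Since E°(Fe³⁺/Fe²⁺) > E°(Al³⁺/Al), Fe³⁺/Fe²⁺ serves as the cathode.
E°cell = +0.776 − (−1.668) = +2.444 V, with n = 3 electrons transferred.
The balanced reaction is 3 Fe^3+(aq) + Al(s) → 3 Fe^2+(aq) + Al^3+(aq), so Q = ([Fe^2+(aq)]^3·[Al^3+(aq)]) / [Fe^3+(aq)]^3 = 3.5 and log Q = 0.544.
By the Nernst equation, E = +2.444 − (0.0591/3)·(0.544) = +2.433 V.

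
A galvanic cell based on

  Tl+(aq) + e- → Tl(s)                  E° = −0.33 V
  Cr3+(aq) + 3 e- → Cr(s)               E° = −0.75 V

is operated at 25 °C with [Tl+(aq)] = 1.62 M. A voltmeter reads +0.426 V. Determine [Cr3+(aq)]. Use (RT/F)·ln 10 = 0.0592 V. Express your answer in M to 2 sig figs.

With Tl⁺/Tl at the cathode and Cr³⁺/Cr at the anode, E°cell = −0.33 − (−0.75) = +0.42 V (n = 3).
Rearranging E = E° − (0.0592/n)·log Q gives log Q = 3(+0.42 − (+0.426))/0.0592 = −0.304.
For 3 Tl+(aq) + Cr(s) → 3 Tl(s) + Cr3+(aq), the reaction quotient is Q = [Cr3+(aq)] / [Tl+(aq)]^3.
Isolating [Cr3+(aq)] in Q = 10^{−0.304} yields log [Cr3+(aq)] = 0.325, i.e. 2.1 M.

2.1 M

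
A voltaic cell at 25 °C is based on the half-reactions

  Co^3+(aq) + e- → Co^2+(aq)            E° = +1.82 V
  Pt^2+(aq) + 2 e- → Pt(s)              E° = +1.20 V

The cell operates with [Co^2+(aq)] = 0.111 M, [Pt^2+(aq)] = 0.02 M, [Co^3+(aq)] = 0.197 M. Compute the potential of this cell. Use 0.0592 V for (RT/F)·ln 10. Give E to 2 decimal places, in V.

The Co³⁺/Co²⁺ couple has the more positive E°, so it is the cathode; Pt²⁺/Pt is the anode.
E°cell = +1.82 − (+1.20) = +0.62 V, with n = 2 electrons transferred.
For the overall reaction 2 Co^3+(aq) + Pt(s) → 2 Co^2+(aq) + Pt^2+(aq), Q = ([Co^2+(aq)]^2·[Pt^2+(aq)]) / [Co^3+(aq)]^2 = 0.00635, giving log Q = −2.197.
E = E° − (0.0592/n)·log Q = +0.62 − (0.0592/2)(−2.197) = +0.69 V.

+0.69 V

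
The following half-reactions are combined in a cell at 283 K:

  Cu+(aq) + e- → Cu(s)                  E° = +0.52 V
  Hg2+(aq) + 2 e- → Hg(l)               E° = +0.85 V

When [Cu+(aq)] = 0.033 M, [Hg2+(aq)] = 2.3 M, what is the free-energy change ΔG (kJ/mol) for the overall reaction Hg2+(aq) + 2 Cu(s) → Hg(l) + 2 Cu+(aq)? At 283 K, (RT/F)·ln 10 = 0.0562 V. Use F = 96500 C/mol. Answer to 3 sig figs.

−81.7 kJ/mol

The standard cell potential is +0.85 − (+0.52) = +0.33 V, with n = 2 electrons in the balanced equation.
Here Q = [Cu+(aq)]^2 / [Hg2+(aq)] = 0.000473 (log Q = −3.325), giving E = +0.33 − (0.0562/2)·(−3.325) = +0.4234 V.
Then ΔG = −nFE = −2 × 96500 × +0.4234 J/mol = −81.7 kJ/mol.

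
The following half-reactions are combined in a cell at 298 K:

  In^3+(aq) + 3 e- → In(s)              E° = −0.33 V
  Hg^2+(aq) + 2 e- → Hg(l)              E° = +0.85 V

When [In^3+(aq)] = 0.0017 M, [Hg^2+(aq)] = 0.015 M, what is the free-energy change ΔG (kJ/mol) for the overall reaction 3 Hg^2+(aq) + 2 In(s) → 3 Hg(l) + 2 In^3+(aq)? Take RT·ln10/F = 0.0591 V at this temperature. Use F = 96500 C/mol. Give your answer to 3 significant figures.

−684 kJ/mol

With Hg²⁺/Hg reduced at the cathode, E°cell = +0.85 − (−0.33) = +1.18 V and n = 6.
The reaction quotient is [In^3+(aq)]^2 / [Hg^2+(aq)]^3 = 0.856; by Nernst, E = +1.18 − (0.0591/6)(−0.067) = +1.1807 V.
Finally ΔG = −nFE = −(6)(96500 C/mol)(+1.1807 V) = −684 kJ/mol.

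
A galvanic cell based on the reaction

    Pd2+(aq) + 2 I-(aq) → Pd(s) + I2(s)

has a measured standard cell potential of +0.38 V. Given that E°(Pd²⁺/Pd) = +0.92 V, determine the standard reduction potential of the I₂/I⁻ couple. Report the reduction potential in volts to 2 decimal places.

In the reaction as written the Pd²⁺/Pd couple is reduced (cathode) and I₂/I⁻ is oxidized (anode), so E°cell = E°(Pd²⁺/Pd) − E°(I₂/I⁻).
E°(I₂/I⁻) = E°(cathode) − E°cell = +0.92 − (+0.38) = +0.54 V.

+0.54 V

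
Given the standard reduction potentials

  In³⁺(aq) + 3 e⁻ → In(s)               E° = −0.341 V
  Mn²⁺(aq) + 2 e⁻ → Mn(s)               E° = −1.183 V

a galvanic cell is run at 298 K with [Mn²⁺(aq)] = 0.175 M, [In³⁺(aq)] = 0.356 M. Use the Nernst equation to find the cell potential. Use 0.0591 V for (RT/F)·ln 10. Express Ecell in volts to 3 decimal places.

+0.856 V

The In³⁺/In couple has the more positive E°, so it is the cathode; Mn²⁺/Mn is the anode.
The standard potential is −0.341 − (−1.183) = +0.842 V and the balanced reaction transfers n = 6 electrons.
For the overall reaction 2 In³⁺(aq) + 3 Mn(s) → 2 In(s) + 3 Mn²⁺(aq), Q = [Mn²⁺(aq)]^3 / [In³⁺(aq)]^2 = 0.0423, giving log Q = −1.374.
By the Nernst equation, E = +0.842 − (0.0591/6)·(−1.374) = +0.856 V.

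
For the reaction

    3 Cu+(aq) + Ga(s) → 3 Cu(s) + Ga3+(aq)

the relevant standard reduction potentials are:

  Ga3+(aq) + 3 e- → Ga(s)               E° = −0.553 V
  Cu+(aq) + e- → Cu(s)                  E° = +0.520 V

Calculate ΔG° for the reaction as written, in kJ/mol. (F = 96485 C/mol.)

−311 kJ/mol

In the reaction as written Cu+(aq) is reduced, so the Cu⁺/Cu couple is the cathode and Ga³⁺/Ga is the anode.
E°cell = +0.520 − (−0.553) = +1.073 V; balancing electrons gives n = 3.
ΔG° = −nFE°cell = −(3)(96485)(+1.073) J/mol = −311 kJ/mol.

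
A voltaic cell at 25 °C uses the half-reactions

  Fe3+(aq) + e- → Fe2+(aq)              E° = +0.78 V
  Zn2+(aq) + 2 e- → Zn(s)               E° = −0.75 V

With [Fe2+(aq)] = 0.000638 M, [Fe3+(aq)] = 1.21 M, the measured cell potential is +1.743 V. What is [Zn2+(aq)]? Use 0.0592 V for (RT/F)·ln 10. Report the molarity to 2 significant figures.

Fe³⁺/Fe²⁺ is the cathode (higher E°); E°cell = +0.78 − (−0.75) = +1.53 V with n = 2.
Since E = E° − (0.0592/n)·log Q, log Q = n(E° − E)/0.0592 = −7.196.
Balancing electrons gives 2 Fe3+(aq) + Zn(s) → 2 Fe2+(aq) + Zn2+(aq); thus Q = ([Fe2+(aq)]^2·[Zn2+(aq)]) / [Fe3+(aq)]^2.
Substituting the known concentrations and solving, log [Zn2+(aq)] = −0.640 and [Zn2+(aq)] = 0.23 M.

0.23 M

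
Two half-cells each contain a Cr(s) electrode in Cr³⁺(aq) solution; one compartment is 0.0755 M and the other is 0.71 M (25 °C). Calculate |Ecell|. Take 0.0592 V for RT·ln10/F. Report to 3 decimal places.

For a concentration cell E°cell = 0, since both electrodes use the same couple.
The compartment with the higher Cr³⁺(aq) concentration (0.71 M) acts as the cathode; ions are reduced there and produced at the dilute (0.0755 M) anode.
With n = 3, Ecell = −(0.0592/3)·log([dilute]/[conc]) = −(0.0592/3)·log(0.0755/0.71) = +0.019 V.

0.019 V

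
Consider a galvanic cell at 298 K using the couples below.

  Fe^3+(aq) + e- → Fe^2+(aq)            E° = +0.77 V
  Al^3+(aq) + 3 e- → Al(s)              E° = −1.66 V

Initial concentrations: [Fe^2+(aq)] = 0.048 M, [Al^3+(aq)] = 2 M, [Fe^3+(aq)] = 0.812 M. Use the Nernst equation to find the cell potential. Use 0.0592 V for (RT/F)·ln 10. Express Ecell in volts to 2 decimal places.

The Fe³⁺/Fe²⁺ couple has the more positive E°, so it is the cathode; Al³⁺/Al is the anode.
E°cell = E°cat − E°an = +0.77 − (−1.66) = +2.43 V; n = 3.
For the overall reaction 3 Fe^3+(aq) + Al(s) → 3 Fe^2+(aq) + Al^3+(aq), Q = ([Fe^2+(aq)]^3·[Al^3+(aq)]) / [Fe^3+(aq)]^3 = 0.000413, giving log Q = −3.384.
Applying E = E° − (RT ln10/nF)·log Q gives +2.43 − (0.0592/3)(−3.384) = +2.50 V.

+2.50 V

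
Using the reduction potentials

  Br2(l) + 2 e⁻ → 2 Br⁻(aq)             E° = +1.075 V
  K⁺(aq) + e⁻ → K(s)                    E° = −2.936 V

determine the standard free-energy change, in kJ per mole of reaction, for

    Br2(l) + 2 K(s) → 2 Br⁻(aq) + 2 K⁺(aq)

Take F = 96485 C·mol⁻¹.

In the reaction as written Br2(l) is reduced, so the Br₂/Br⁻ couple is the cathode and K⁺/K is the anode.
E°cell = +1.075 − (−2.936) = +4.011 V; balancing electrons gives n = 2.
ΔG° = −nFE°cell = −(2)(96485)(+4.011) J/mol = −774 kJ/mol.

−774 kJ/mol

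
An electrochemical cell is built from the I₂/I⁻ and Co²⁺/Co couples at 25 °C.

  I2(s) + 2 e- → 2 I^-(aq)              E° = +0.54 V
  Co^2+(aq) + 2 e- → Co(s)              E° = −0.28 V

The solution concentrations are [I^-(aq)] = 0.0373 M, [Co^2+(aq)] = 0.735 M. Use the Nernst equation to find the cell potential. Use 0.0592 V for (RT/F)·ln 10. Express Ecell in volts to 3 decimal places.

+0.909 V

Since E°(I₂/I⁻) > E°(Co²⁺/Co), I₂/I⁻ serves as the cathode.
E°cell = +0.54 − (−0.28) = +0.82 V, with n = 2 electrons transferred.
For the overall reaction I2(s) + Co(s) → 2 I^-(aq) + Co^2+(aq), Q = [I^-(aq)]^2·[Co^2+(aq)] = 0.00102, giving log Q = −2.990.
Applying E = E° − (RT ln10/nF)·log Q gives +0.82 − (0.0592/2)(−2.990) = +0.909 V.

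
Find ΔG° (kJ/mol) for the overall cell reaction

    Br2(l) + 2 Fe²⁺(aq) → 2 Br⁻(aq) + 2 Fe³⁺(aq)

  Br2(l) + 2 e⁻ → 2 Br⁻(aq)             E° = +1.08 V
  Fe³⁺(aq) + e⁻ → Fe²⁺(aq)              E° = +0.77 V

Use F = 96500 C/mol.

In the reaction as written Br2(l) is reduced, so the Br₂/Br⁻ couple is the cathode and Fe³⁺/Fe²⁺ is the anode.
E°cell = +1.08 − (+0.77) = +0.31 V; balancing electrons gives n = 2.
ΔG° = −nFE°cell = −(2)(96500)(+0.31) J/mol = −59.8 kJ/mol.

−59.8 kJ/mol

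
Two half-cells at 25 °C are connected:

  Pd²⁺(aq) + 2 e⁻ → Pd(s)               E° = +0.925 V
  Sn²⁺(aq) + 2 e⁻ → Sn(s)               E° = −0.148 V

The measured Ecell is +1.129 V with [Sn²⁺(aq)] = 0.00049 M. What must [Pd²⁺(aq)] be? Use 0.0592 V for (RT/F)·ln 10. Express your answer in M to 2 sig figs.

With Pd²⁺/Pd at the cathode and Sn²⁺/Sn at the anode, E°cell = +0.925 − (−0.148) = +1.073 V (n = 2).
Since E = E° − (0.0592/n)·log Q, log Q = n(E° − E)/0.0592 = −1.892.
For Pd²⁺(aq) + Sn(s) → Pd(s) + Sn²⁺(aq), the reaction quotient is Q = [Sn²⁺(aq)] / [Pd²⁺(aq)].
Solving for the unknown gives log [Pd²⁺(aq)] = −1.418, so [Pd²⁺(aq)] ≈ 0.038 M.

0.038 M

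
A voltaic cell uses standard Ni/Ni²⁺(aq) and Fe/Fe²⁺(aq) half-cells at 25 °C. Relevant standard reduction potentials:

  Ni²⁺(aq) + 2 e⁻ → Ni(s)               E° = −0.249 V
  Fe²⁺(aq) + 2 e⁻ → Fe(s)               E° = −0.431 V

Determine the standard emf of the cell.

+0.182 V

Of the two couples in this cell, the one with the more positive reduction potential is reduced at the cathode: here that is Ni²⁺/Ni (−0.249 V); Fe²⁺/Fe (−0.431 V) is the anode.
E°cell = E°(cathode) − E°(anode) = −0.249 − (−0.431) = +0.182 V.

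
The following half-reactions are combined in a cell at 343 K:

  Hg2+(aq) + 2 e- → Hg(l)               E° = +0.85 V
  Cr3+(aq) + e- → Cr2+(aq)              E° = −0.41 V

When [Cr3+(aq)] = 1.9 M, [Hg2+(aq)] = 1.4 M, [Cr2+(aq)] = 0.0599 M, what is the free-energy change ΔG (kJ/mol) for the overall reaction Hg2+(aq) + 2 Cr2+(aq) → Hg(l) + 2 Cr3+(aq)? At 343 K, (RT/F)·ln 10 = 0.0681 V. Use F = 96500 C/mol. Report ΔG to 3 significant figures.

−224 kJ/mol

E°cell = +0.85 − (−0.41) = +1.26 V; the balanced reaction transfers n = 2 electrons.
The reaction quotient is [Cr3+(aq)]^2 / ([Hg2+(aq)]·[Cr2+(aq)]^2) = 719; by Nernst, E = +1.26 − (0.0681/2)(2.857) = +1.1627 V.
Then ΔG = −nFE = −2 × 96500 × +1.1627 J/mol = −224 kJ/mol.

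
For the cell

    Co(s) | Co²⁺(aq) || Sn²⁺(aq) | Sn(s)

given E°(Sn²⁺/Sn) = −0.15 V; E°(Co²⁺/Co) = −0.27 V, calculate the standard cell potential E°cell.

+0.12 V

By convention the left-hand electrode in cell notation is the anode (oxidation) and the right-hand electrode is the cathode (reduction).
E°cell = E°(right) − E°(left) = −0.15 − (−0.27) = +0.12 V.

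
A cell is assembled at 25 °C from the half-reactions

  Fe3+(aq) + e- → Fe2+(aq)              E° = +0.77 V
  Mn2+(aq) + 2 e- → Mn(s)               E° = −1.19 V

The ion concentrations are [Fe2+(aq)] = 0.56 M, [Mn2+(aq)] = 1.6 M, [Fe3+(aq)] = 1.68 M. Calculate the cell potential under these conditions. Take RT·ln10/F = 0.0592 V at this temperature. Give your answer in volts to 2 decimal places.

+1.98 V

Fe³⁺/Fe²⁺ is reduced (cathode, E° = +0.77 V) and Mn²⁺/Mn is oxidized (anode).
E°cell = E°cat − E°an = +0.77 − (−1.19) = +1.96 V; n = 2.
For the overall reaction 2 Fe3+(aq) + Mn(s) → 2 Fe2+(aq) + Mn2+(aq), Q = ([Fe2+(aq)]^2·[Mn2+(aq)]) / [Fe3+(aq)]^2 = 0.178, giving log Q = −0.750.
Applying E = E° − (RT ln10/nF)·log Q gives +1.96 − (0.0592/2)(−0.750) = +1.98 V.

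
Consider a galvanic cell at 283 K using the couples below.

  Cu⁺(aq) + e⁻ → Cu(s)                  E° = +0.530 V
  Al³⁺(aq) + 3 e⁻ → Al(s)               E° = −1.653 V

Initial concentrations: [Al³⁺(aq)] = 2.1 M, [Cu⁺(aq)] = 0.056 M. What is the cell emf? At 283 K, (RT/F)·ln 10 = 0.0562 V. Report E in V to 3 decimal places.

+2.107 V

Since E°(Cu⁺/Cu) > E°(Al³⁺/Al), Cu⁺/Cu serves as the cathode.
E°cell = +0.530 − (−1.653) = +2.183 V, with n = 3 electrons transferred.
The balanced reaction is 3 Cu⁺(aq) + Al(s) → 3 Cu(s) + Al³⁺(aq), so Q = [Al³⁺(aq)] / [Cu⁺(aq)]^3 = 1.2×10^4 and log Q = 4.078.
By the Nernst equation, E = +2.183 − (0.0562/3)·(4.078) = +2.107 V.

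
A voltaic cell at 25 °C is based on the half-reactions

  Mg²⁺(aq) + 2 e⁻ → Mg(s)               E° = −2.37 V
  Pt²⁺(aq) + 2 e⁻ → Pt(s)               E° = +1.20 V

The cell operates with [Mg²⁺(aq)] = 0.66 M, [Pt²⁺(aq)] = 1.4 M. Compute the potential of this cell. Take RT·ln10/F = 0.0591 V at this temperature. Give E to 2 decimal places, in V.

Since E°(Pt²⁺/Pt) > E°(Mg²⁺/Mg), Pt²⁺/Pt serves as the cathode.
E°cell = E°cat − E°an = +1.20 − (−2.37) = +3.57 V; n = 2.
The balanced reaction is Pt²⁺(aq) + Mg(s) → Pt(s) + Mg²⁺(aq), so Q = [Mg²⁺(aq)] / [Pt²⁺(aq)] = 0.471 and log Q = −0.327.
By the Nernst equation, E = +3.57 − (0.0591/2)·(−0.327) = +3.58 V.

+3.58 V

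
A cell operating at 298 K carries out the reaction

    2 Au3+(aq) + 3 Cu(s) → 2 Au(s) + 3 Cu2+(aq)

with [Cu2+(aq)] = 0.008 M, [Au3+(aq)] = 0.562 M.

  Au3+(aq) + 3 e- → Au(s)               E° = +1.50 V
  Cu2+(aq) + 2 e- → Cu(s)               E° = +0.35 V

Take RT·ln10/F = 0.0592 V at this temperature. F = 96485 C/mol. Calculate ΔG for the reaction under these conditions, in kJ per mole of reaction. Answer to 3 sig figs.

With Au³⁺/Au reduced at the cathode, E°cell = +1.50 − (+0.35) = +1.15 V and n = 6.
The reaction quotient is [Cu2+(aq)]^3 / [Au3+(aq)]^2 = 1.62×10^−6; by Nernst, E = +1.15 − (0.0592/6)(−5.790) = +1.2071 V.
Finally ΔG = −nFE = −(6)(96485 C/mol)(+1.2071 V) = −699 kJ/mol.

−699 kJ/mol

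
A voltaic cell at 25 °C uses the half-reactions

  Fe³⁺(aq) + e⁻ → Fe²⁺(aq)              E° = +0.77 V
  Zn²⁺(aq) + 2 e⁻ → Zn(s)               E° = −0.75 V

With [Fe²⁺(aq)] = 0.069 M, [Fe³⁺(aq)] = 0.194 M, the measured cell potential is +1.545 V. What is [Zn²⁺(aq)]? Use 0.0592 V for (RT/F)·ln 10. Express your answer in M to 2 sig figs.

With Fe³⁺/Fe²⁺ at the cathode and Zn²⁺/Zn at the anode, E°cell = +0.77 − (−0.75) = +1.52 V (n = 2).
Since E = E° − (0.0592/n)·log Q, log Q = n(E° − E)/0.0592 = −0.845.
For 2 Fe³⁺(aq) + Zn(s) → 2 Fe²⁺(aq) + Zn²⁺(aq), the reaction quotient is Q = ([Fe²⁺(aq)]^2·[Zn²⁺(aq)]) / [Fe³⁺(aq)]^2.
Isolating [Zn²⁺(aq)] in Q = 10^{−0.845} yields log [Zn²⁺(aq)] = 0.053, i.e. 1.1 M.

1.1 M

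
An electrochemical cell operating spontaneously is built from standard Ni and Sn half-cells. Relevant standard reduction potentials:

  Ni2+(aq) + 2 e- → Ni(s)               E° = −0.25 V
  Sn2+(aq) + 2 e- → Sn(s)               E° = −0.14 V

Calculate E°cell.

Of the two couples in this cell, the one with the more positive reduction potential is reduced at the cathode: here that is Sn²⁺/Sn (−0.14 V); Ni²⁺/Ni (−0.25 V) is the anode.
E°cell = E°(cathode) − E°(anode) = −0.14 − (−0.25) = +0.11 V.

+0.11 V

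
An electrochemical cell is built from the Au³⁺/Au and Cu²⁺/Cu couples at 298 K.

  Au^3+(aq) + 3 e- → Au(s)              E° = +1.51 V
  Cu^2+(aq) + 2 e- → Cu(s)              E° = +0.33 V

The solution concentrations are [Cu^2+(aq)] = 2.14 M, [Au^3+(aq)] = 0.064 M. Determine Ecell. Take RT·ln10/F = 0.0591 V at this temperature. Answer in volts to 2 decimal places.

+1.15 V

Au³⁺/Au is reduced (cathode, E° = +1.51 V) and Cu²⁺/Cu is oxidized (anode).
The standard potential is +1.51 − (+0.33) = +1.18 V and the balanced reaction transfers n = 6 electrons.
Balancing gives 2 Au^3+(aq) + 3 Cu(s) → 2 Au(s) + 3 Cu^2+(aq); hence Q = [Cu^2+(aq)]^3 / [Au^3+(aq)]^2 = 2.39×10^3 (log Q = 3.379).
By the Nernst equation, E = +1.18 − (0.0591/6)·(3.379) = +1.15 V.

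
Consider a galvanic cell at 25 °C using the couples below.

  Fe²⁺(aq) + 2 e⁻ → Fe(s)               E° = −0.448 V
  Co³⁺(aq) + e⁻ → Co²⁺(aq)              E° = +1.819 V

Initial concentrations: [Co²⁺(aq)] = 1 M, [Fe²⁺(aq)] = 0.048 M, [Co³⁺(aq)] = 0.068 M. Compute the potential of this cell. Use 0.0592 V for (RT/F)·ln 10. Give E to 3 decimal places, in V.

Co³⁺/Co²⁺ is reduced (cathode, E° = +1.819 V) and Fe²⁺/Fe is oxidized (anode).
E°cell = +1.819 − (−0.448) = +2.267 V, with n = 2 electrons transferred.
The balanced reaction is 2 Co³⁺(aq) + Fe(s) → 2 Co²⁺(aq) + Fe²⁺(aq), so Q = ([Co²⁺(aq)]^2·[Fe²⁺(aq)]) / [Co³⁺(aq)]^2 = 10.4 and log Q = 1.016.
By the Nernst equation, E = +2.267 − (0.0592/2)·(1.016) = +2.237 V.

+2.237 V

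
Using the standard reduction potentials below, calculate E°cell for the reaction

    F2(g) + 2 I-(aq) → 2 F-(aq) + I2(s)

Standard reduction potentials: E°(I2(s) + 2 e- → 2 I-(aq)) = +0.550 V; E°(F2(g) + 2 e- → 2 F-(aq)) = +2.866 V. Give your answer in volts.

In the reaction as written, F2(g) is reduced (cathode) and I2(s) is produced by oxidation at the anode.
E°cell = E°(cathode) − E°(anode) = +2.866 − (+0.550) = +2.316 V.

+2.316 V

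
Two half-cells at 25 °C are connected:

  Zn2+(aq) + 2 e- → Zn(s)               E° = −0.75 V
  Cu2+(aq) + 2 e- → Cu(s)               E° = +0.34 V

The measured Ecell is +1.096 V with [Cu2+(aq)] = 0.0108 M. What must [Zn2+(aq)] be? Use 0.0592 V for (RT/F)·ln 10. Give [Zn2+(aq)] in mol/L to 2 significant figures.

0.0068 M

Cu²⁺/Cu is the cathode (higher E°); E°cell = +0.34 − (−0.75) = +1.09 V with n = 2.
From the Nernst equation, log Q = n(E° − E)/0.0592 = 2·(+1.09 − (+1.096))/0.0592 = −0.203.
The balanced reaction is Cu2+(aq) + Zn(s) → Cu(s) + Zn2+(aq), so Q = [Zn2+(aq)] / [Cu2+(aq)].
Isolating [Zn2+(aq)] in Q = 10^{−0.203} yields log [Zn2+(aq)] = −2.170, i.e. 0.0068 M.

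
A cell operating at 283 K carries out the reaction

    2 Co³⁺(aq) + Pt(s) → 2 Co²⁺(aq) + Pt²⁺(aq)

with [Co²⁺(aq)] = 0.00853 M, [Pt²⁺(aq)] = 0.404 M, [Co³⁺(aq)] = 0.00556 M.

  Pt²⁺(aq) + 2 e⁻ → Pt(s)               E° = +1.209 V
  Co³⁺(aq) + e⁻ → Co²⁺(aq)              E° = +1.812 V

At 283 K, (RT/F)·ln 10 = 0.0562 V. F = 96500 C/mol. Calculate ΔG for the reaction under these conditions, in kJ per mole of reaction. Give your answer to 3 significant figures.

−116 kJ/mol

E°cell = +1.812 − (+1.209) = +0.603 V; the balanced reaction transfers n = 2 electrons.
The reaction quotient is ([Co²⁺(aq)]^2·[Pt²⁺(aq)]) / [Co³⁺(aq)]^2 = 0.951; by Nernst, E = +0.603 − (0.0562/2)(−0.022) = +0.6036 V.
Finally ΔG = −nFE = −(2)(96500 C/mol)(+0.6036 V) = −116 kJ/mol.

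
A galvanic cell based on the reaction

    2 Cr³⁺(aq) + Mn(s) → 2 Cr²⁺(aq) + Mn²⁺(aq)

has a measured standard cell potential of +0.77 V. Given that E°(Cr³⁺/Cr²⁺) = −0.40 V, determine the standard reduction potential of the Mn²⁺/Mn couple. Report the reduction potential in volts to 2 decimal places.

In the reaction as written the Cr³⁺/Cr²⁺ couple is reduced (cathode) and Mn²⁺/Mn is oxidized (anode), so E°cell = E°(Cr³⁺/Cr²⁺) − E°(Mn²⁺/Mn).
E°(Mn²⁺/Mn) = E°(cathode) − E°cell = −0.40 − (+0.77) = −1.17 V.

−1.17 V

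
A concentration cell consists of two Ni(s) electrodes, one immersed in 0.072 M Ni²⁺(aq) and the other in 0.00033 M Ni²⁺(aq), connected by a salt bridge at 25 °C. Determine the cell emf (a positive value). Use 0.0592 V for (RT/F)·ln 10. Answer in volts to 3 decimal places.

0.069 V

For a concentration cell E°cell = 0, since both electrodes use the same couple.
The compartment with the higher Ni²⁺(aq) concentration (0.072 M) acts as the cathode; ions are reduced there and produced at the dilute (0.00033 M) anode.
With n = 2, Ecell = −(0.0592/2)·log([dilute]/[conc]) = −(0.0592/2)·log(0.00033/0.072) = +0.069 V.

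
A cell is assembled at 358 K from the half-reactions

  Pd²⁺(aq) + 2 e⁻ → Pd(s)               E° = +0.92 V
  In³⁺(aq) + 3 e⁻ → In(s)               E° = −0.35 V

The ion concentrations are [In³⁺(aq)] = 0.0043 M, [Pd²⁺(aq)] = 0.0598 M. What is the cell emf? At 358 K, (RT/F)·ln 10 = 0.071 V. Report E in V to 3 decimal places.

The Pd²⁺/Pd couple has the more positive E°, so it is the cathode; In³⁺/In is the anode.
E°cell = +0.92 − (−0.35) = +1.27 V, with n = 6 electrons transferred.
For the overall reaction 3 Pd²⁺(aq) + 2 In(s) → 3 Pd(s) + 2 In³⁺(aq), Q = [In³⁺(aq)]^2 / [Pd²⁺(aq)]^3 = 0.0865, giving log Q = −1.063.
By the Nernst equation, E = +1.27 − (0.071/6)·(−1.063) = +1.283 V.

+1.283 V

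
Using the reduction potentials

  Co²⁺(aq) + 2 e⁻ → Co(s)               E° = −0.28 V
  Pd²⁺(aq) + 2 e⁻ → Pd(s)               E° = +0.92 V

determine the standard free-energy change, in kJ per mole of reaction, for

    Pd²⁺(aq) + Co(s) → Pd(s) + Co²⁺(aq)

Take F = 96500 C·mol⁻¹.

In the reaction as written Pd²⁺(aq) is reduced, so the Pd²⁺/Pd couple is the cathode and Co²⁺/Co is the anode.
E°cell = +0.92 − (−0.28) = +1.20 V; balancing electrons gives n = 2.
ΔG° = −nFE°cell = −(2)(96500)(+1.20) J/mol = −232 kJ/mol.

−232 kJ/mol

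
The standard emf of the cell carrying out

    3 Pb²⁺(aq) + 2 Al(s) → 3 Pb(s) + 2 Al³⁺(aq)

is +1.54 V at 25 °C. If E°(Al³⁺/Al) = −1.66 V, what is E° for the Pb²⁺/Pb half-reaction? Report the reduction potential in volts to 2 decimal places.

−0.12 V

In the reaction as written the Pb²⁺/Pb couple is reduced (cathode) and Al³⁺/Al is oxidized (anode), so E°cell = E°(Pb²⁺/Pb) − E°(Al³⁺/Al).
E°(Pb²⁺/Pb) = E°cell + E°(anode) = +1.54 + (−1.66) = −0.12 V.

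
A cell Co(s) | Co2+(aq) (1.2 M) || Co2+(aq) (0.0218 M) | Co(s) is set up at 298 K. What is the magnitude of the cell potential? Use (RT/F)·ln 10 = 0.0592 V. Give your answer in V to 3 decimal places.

For a concentration cell E°cell = 0, since both electrodes use the same couple.
The compartment with the higher Co2+(aq) concentration (1.2 M) acts as the cathode; ions are reduced there and produced at the dilute (0.0218 M) anode.
With n = 2, Ecell = −(0.0592/2)·log([dilute]/[conc]) = −(0.0592/2)·log(0.0218/1.2) = +0.052 V.

0.052 V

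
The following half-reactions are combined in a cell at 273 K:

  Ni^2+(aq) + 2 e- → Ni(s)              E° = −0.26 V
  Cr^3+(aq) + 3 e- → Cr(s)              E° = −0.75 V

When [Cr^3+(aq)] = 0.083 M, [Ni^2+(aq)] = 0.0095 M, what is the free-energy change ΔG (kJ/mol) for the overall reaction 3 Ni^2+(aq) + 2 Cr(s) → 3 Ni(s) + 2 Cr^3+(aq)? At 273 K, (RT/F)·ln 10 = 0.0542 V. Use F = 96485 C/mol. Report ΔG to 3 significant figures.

With Ni²⁺/Ni reduced at the cathode, E°cell = −0.26 − (−0.75) = +0.49 V and n = 6.
Q = [Cr^3+(aq)]^2 / [Ni^2+(aq)]^3 = 8.03×10^3, so log Q = 3.905 and E = +0.49 − (0.0542/6)(3.905) = +0.4547 V.
Finally ΔG = −nFE = −(6)(96485 C/mol)(+0.4547 V) = −263 kJ/mol.

−263 kJ/mol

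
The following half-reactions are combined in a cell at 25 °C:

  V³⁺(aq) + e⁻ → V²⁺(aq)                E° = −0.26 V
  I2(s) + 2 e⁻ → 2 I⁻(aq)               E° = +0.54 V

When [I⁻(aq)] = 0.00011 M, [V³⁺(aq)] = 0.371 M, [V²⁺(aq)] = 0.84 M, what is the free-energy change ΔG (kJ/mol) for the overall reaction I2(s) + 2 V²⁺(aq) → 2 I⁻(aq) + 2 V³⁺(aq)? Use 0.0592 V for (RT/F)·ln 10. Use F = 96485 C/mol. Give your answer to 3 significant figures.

With I₂/I⁻ reduced at the cathode, E°cell = +0.54 − (−0.26) = +0.80 V and n = 2.
The reaction quotient is ([I⁻(aq)]^2·[V³⁺(aq)]^2) / [V²⁺(aq)]^2 = 2.36×10^−9; by Nernst, E = +0.80 − (0.0592/2)(−8.627) = +1.0554 V.
Then ΔG = −nFE = −2 × 96485 × +1.0554 J/mol = −204 kJ/mol.

−204 kJ/mol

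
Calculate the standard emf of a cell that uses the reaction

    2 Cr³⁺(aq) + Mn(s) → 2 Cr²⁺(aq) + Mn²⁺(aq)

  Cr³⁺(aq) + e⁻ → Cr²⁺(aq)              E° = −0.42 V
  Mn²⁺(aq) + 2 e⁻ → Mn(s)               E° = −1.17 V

+0.75 V

In the reaction as written, Cr³⁺(aq) is reduced (cathode) and Mn²⁺(aq) is produced by oxidation at the anode.
E°cell = E°(cathode) − E°(anode) = −0.42 − (−1.17) = +0.75 V.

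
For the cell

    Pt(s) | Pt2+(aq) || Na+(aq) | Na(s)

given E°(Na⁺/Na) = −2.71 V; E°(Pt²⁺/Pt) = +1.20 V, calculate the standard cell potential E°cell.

By convention the left-hand electrode in cell notation is the anode (oxidation) and the right-hand electrode is the cathode (reduction).
E°cell = E°(right) − E°(left) = −2.71 − (+1.20) = −3.91 V.
The negative sign shows that, as written, the cell would require an external voltage to drive the reaction.

−3.91 V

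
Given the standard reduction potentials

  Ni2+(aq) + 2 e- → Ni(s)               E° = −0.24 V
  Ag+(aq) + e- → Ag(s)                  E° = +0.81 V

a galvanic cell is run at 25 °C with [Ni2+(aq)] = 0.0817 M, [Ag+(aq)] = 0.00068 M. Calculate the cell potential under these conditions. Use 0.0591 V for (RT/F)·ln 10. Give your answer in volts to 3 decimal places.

Ag⁺/Ag is reduced (cathode, E° = +0.81 V) and Ni²⁺/Ni is oxidized (anode).
The standard potential is +0.81 − (−0.24) = +1.05 V and the balanced reaction transfers n = 2 electrons.
For the overall reaction 2 Ag+(aq) + Ni(s) → 2 Ag(s) + Ni2+(aq), Q = [Ni2+(aq)] / [Ag+(aq)]^2 = 1.77×10^5, giving log Q = 5.247.
Applying E = E° − (RT ln10/nF)·log Q gives +1.05 − (0.0591/2)(5.247) = +0.895 V.

+0.895 V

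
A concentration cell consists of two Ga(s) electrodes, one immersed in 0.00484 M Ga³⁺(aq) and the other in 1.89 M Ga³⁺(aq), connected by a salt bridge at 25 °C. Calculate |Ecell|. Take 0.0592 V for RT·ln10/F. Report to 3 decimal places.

For a concentration cell E°cell = 0, since both electrodes use the same couple.
The compartment with the higher Ga³⁺(aq) concentration (1.89 M) acts as the cathode; ions are reduced there and produced at the dilute (0.00484 M) anode.
With n = 3, Ecell = −(0.0592/3)·log([dilute]/[conc]) = −(0.0592/3)·log(0.00484/1.89) = +0.051 V.

0.051 V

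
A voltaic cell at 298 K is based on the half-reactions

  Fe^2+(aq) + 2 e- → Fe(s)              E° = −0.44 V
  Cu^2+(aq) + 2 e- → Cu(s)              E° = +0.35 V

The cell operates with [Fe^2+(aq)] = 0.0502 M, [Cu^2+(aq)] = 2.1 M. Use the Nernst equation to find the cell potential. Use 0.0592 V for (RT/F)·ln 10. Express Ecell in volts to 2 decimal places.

The Cu²⁺/Cu couple has the more positive E°, so it is the cathode; Fe²⁺/Fe is the anode.
The standard potential is +0.35 − (−0.44) = +0.79 V and the balanced reaction transfers n = 2 electrons.
For the overall reaction Cu^2+(aq) + Fe(s) → Cu(s) + Fe^2+(aq), Q = [Fe^2+(aq)] / [Cu^2+(aq)] = 0.0239, giving log Q = −1.622.
E = E° − (0.0592/n)·log Q = +0.79 − (0.0592/2)(−1.622) = +0.84 V.

+0.84 V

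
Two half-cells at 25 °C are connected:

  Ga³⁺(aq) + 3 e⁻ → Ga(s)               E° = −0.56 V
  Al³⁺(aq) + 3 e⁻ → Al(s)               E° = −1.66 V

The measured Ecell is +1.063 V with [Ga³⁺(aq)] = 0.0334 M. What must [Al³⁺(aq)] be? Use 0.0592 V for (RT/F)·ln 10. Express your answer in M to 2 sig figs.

With Ga³⁺/Ga at the cathode and Al³⁺/Al at the anode, E°cell = −0.56 − (−1.66) = +1.10 V (n = 3).
Since E = E° − (0.0592/n)·log Q, log Q = n(E° − E)/0.0592 = 1.875.
The balanced reaction is Ga³⁺(aq) + Al(s) → Ga(s) + Al³⁺(aq), so Q = [Al³⁺(aq)] / [Ga³⁺(aq)].
Isolating [Al³⁺(aq)] in Q = 10^{1.875} yields log [Al³⁺(aq)] = 0.399, i.e. 2.5 M.

2.5 M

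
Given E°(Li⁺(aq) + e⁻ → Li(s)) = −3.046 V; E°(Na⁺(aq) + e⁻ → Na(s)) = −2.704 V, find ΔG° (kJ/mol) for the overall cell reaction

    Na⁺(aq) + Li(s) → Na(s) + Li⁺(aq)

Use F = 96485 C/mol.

−33.0 kJ/mol

In the reaction as written Na⁺(aq) is reduced, so the Na⁺/Na couple is the cathode and Li⁺/Li is the anode.
E°cell = −2.704 − (−3.046) = +0.342 V; balancing electrons gives n = 1.
ΔG° = −nFE°cell = −(1)(96485)(+0.342) J/mol = −33.0 kJ/mol.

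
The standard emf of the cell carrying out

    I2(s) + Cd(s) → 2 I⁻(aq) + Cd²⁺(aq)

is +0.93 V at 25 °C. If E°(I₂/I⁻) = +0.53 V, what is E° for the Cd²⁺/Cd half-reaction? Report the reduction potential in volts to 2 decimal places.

In the reaction as written the I₂/I⁻ couple is reduced (cathode) and Cd²⁺/Cd is oxidized (anode), so E°cell = E°(I₂/I⁻) − E°(Cd²⁺/Cd).
E°(Cd²⁺/Cd) = E°(cathode) − E°cell = +0.53 − (+0.93) = −0.40 V.

−0.40 V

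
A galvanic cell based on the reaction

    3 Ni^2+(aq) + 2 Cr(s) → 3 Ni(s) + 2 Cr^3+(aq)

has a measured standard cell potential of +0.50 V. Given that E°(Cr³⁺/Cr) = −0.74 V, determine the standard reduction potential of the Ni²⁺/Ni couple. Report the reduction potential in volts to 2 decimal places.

In the reaction as written the Ni²⁺/Ni couple is reduced (cathode) and Cr³⁺/Cr is oxidized (anode), so E°cell = E°(Ni²⁺/Ni) − E°(Cr³⁺/Cr).
E°(Ni²⁺/Ni) = E°cell + E°(anode) = +0.50 + (−0.74) = −0.24 V.

−0.24 V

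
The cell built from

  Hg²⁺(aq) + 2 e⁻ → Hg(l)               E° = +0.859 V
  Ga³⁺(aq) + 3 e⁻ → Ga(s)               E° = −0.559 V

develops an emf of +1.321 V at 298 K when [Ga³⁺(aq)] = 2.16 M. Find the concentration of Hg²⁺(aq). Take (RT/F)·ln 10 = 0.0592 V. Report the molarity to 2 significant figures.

0.00088 M

The Hg²⁺/Hg couple has the larger reduction potential, so it is the cathode: E°cell = +0.859 − (−0.559) = +1.418 V and n = 6.
Rearranging E = E° − (0.0592/n)·log Q gives log Q = 6(+1.418 − (+1.321))/0.0592 = 9.831.
For 3 Hg²⁺(aq) + 2 Ga(s) → 3 Hg(l) + 2 Ga³⁺(aq), the reaction quotient is Q = [Ga³⁺(aq)]^2 / [Hg²⁺(aq)]^3.
Substituting the known concentrations and solving, log [Hg²⁺(aq)] = −3.054 and [Hg²⁺(aq)] = 0.00088 M.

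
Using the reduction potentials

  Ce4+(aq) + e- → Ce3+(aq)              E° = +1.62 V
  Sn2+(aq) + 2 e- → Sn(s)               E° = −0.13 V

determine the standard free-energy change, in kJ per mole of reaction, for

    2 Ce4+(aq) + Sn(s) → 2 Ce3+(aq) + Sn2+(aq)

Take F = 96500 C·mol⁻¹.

−338 kJ/mol

In the reaction as written Ce4+(aq) is reduced, so the Ce⁴⁺/Ce³⁺ couple is the cathode and Sn²⁺/Sn is the anode.
E°cell = +1.62 − (−0.13) = +1.75 V; balancing electrons gives n = 2.
ΔG° = −nFE°cell = −(2)(96500)(+1.75) J/mol = −338 kJ/mol.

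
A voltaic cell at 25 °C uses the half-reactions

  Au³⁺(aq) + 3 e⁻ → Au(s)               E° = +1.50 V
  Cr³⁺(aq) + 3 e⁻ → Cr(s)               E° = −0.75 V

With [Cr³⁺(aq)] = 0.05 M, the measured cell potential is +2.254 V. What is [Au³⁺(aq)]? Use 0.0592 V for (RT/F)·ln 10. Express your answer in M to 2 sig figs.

Au³⁺/Au is the cathode (higher E°); E°cell = +1.50 − (−0.75) = +2.25 V with n = 3.
Rearranging E = E° − (0.0592/n)·log Q gives log Q = 3(+2.25 − (+2.254))/0.0592 = −0.203.
For Au³⁺(aq) + Cr(s) → Au(s) + Cr³⁺(aq), the reaction quotient is Q = [Cr³⁺(aq)] / [Au³⁺(aq)].
Solving for the unknown gives log [Au³⁺(aq)] = −1.098, so [Au³⁺(aq)] ≈ 0.080 M.

0.080 M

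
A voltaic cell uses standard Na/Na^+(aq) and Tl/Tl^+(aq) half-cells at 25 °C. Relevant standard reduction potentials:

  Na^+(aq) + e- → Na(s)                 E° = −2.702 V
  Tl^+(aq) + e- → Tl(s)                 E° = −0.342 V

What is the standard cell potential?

+2.360 V

Of the two couples in this cell, the one with the more positive reduction potential is reduced at the cathode: here that is Tl⁺/Tl (−0.342 V); Na⁺/Na (−2.702 V) is the anode.
E°cell = E°(cathode) − E°(anode) = −0.342 − (−2.702) = +2.360 V.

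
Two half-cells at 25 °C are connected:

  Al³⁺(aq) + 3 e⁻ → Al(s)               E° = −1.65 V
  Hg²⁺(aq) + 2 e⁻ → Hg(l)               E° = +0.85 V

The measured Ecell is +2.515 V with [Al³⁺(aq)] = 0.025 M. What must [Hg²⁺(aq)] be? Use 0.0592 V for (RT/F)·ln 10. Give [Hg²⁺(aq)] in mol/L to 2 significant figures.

The Hg²⁺/Hg couple has the larger reduction potential, so it is the cathode: E°cell = +0.85 − (−1.65) = +2.50 V and n = 6.
From the Nernst equation, log Q = n(E° − E)/0.0592 = 6·(+2.50 − (+2.515))/0.0592 = −1.520.
Balancing electrons gives 3 Hg²⁺(aq) + 2 Al(s) → 3 Hg(l) + 2 Al³⁺(aq); thus Q = [Al³⁺(aq)]^2 / [Hg²⁺(aq)]^3.
Isolating [Hg²⁺(aq)] in Q = 10^{−1.520} yields log [Hg²⁺(aq)] = −0.561, i.e. 0.27 M.

0.27 M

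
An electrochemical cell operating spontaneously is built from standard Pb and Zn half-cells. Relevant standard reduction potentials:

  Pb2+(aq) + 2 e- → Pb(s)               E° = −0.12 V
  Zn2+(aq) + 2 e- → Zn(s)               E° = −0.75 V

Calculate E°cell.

+0.63 V

The Pb²⁺/Pb couple has the higher E°, so Pb ion is reduced (cathode) and Zn is oxidized (anode).
E°cell = E°(cathode) − E°(anode) = −0.12 − (−0.75) = +0.63 V.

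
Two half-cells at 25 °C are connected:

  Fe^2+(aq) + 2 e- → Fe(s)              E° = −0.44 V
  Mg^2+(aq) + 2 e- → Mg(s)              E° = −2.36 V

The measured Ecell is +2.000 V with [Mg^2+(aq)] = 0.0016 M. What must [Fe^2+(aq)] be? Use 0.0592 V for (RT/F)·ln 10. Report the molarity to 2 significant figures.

The Fe²⁺/Fe couple has the larger reduction potential, so it is the cathode: E°cell = −0.44 − (−2.36) = +1.92 V and n = 2.
From the Nernst equation, log Q = n(E° − E)/0.0592 = 2·(+1.92 − (+2.000))/0.0592 = −2.703.
For Fe^2+(aq) + Mg(s) → Fe(s) + Mg^2+(aq), the reaction quotient is Q = [Mg^2+(aq)] / [Fe^2+(aq)].
Isolating [Fe^2+(aq)] in Q = 10^{−2.703} yields log [Fe^2+(aq)] = −0.093, i.e. 0.81 M.

0.81 M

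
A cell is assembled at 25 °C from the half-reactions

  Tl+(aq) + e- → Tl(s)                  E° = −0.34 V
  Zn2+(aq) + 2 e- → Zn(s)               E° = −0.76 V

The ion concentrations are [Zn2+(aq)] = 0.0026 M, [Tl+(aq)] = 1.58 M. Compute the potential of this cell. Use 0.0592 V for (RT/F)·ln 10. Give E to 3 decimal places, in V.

+0.508 V

Tl⁺/Tl is reduced (cathode, E° = −0.34 V) and Zn²⁺/Zn is oxidized (anode).
The standard potential is −0.34 − (−0.76) = +0.42 V and the balanced reaction transfers n = 2 electrons.
For the overall reaction 2 Tl+(aq) + Zn(s) → 2 Tl(s) + Zn2+(aq), Q = [Zn2+(aq)] / [Tl+(aq)]^2 = 0.00104, giving log Q = −2.982.
E = E° − (0.0592/n)·log Q = +0.42 − (0.0592/2)(−2.982) = +0.508 V.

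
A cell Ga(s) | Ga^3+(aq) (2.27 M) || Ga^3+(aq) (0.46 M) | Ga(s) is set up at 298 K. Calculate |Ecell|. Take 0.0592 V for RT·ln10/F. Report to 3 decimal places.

0.014 V

For a concentration cell E°cell = 0, since both electrodes use the same couple.
The compartment with the higher Ga^3+(aq) concentration (2.27 M) acts as the cathode; ions are reduced there and produced at the dilute (0.46 M) anode.
With n = 3, Ecell = −(0.0592/3)·log([dilute]/[conc]) = −(0.0592/3)·log(0.46/2.27) = +0.014 V.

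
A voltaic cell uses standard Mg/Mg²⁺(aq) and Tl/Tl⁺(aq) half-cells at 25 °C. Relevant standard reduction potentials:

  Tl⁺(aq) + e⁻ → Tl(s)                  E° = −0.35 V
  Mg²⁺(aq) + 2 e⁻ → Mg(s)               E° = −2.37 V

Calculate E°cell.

The Tl⁺/Tl couple has the higher E°, so Tl ion is reduced (cathode) and Mg is oxidized (anode).
E°cell = E°(cathode) − E°(anode) = −0.35 − (−2.37) = +2.02 V.

+2.02 V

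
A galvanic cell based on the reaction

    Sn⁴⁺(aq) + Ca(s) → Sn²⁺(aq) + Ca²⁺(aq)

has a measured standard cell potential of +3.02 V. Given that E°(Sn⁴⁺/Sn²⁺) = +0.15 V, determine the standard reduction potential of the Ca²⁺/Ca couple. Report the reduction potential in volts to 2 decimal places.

−2.87 V

In the reaction as written the Sn⁴⁺/Sn²⁺ couple is reduced (cathode) and Ca²⁺/Ca is oxidized (anode), so E°cell = E°(Sn⁴⁺/Sn²⁺) − E°(Ca²⁺/Ca).
E°(Ca²⁺/Ca) = E°(cathode) − E°cell = +0.15 − (+3.02) = −2.87 V.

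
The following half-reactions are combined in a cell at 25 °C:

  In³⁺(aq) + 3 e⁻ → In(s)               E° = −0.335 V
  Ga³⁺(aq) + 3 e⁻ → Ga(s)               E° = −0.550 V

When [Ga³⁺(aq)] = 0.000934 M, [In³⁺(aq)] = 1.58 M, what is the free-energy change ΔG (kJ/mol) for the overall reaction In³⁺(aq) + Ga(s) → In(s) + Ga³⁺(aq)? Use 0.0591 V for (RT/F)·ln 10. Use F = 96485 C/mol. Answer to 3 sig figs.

−80.6 kJ/mol

The standard cell potential is −0.335 − (−0.550) = +0.215 V, with n = 3 electrons in the balanced equation.
The reaction quotient is [Ga³⁺(aq)] / [In³⁺(aq)] = 0.000591; by Nernst, E = +0.215 − (0.0591/3)(−3.228) = +0.2786 V.
Finally ΔG = −nFE = −(3)(96485 C/mol)(+0.2786 V) = −80.6 kJ/mol.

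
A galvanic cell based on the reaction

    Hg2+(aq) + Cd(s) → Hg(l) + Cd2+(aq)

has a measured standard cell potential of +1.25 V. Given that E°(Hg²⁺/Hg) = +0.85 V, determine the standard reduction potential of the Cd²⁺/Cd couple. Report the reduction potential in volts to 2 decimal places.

In the reaction as written the Hg²⁺/Hg couple is reduced (cathode) and Cd²⁺/Cd is oxidized (anode), so E°cell = E°(Hg²⁺/Hg) − E°(Cd²⁺/Cd).
E°(Cd²⁺/Cd) = E°(cathode) − E°cell = +0.85 − (+1.25) = −0.40 V.

−0.40 V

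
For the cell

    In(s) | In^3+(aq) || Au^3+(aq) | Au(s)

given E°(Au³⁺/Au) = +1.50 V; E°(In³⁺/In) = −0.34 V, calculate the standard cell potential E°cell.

+1.84 V

By convention the left-hand electrode in cell notation is the anode (oxidation) and the right-hand electrode is the cathode (reduction).
E°cell = E°(right) − E°(left) = +1.50 − (−0.34) = +1.84 V.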